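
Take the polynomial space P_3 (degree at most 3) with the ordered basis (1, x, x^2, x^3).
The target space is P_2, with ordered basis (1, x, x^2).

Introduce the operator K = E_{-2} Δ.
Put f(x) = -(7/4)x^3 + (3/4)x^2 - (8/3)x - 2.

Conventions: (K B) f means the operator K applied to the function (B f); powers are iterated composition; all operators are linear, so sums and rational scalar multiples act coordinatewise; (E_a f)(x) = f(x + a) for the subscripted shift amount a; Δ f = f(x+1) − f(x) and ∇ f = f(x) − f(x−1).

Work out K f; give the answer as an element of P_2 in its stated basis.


the result is g(x) = -(21/4)x^2 + (69/4)x - 103/6

Δ f = -(21/4)x^2 - (15/4)x - 11/3
E_{-2} Δ f = -(21/4)x^2 + (69/4)x - 103/6


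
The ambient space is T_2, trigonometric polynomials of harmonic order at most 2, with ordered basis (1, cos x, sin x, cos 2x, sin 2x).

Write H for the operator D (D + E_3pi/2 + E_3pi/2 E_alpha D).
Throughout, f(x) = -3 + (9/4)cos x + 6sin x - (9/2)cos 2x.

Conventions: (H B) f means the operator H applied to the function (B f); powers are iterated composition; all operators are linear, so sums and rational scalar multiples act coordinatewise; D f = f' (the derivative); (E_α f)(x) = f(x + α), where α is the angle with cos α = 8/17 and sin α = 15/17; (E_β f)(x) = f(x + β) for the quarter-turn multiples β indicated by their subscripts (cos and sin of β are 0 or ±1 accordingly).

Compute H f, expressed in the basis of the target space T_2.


the result is g(x) = (57/68)cos x - (108/17)sin x + (8100/289)cos 2x + (1719/289)sin 2x

D f = 6cos x - (9/4)sin x + 9sin 2x
E_3pi/2 f = -3 - 6cos x + (9/4)sin x + (9/2)cos 2x
D f = 6cos x - (9/4)sin x + 9sin 2x
E_alpha D f = (57/68)cos x - (108/17)sin x + (2160/289)cos 2x - (1449/289)sin 2x
E_3pi/2 E_alpha D f = (108/17)cos x + (57/68)sin x - (2160/289)cos 2x + (1449/289)sin 2x
(D + E_3pi/2 + E_3pi/2 E_alpha D) f = -3 + (108/17)cos x + (57/68)sin x - (1719/578)cos 2x + (4050/289)sin 2x
D (D + E_3pi/2 + E_3pi/2 E_alpha D) f = (57/68)cos x - (108/17)sin x + (8100/289)cos 2x + (1719/289)sin 2x


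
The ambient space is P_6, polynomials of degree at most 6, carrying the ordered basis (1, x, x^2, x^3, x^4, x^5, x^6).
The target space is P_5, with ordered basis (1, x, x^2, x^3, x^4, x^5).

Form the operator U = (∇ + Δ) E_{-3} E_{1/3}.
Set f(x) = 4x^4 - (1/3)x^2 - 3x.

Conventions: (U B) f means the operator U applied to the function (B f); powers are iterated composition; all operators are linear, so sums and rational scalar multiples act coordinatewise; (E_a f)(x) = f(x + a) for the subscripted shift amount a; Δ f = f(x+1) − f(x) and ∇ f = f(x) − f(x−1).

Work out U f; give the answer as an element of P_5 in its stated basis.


E_{1/3} f = 4x^4 + (16/3)x^3 + (7/3)x^2 - (71/27)x - 80/81
E_{-3} E_{1/3} f = 4x^4 - (128/3)x^3 + (511/3)x^2 - (8225/27)x + 16840/81
∇ (E_{-3} E_{1/3}) f = 16x^3 - 152x^2 + (1454/3)x - 14084/27
Δ (E_{-3} E_{1/3}) f = 16x^3 - 104x^2 + (686/3)x - 4670/27
(∇ + Δ) (E_{-3} E_{1/3}) f = 32x^3 - 256x^2 + (2140/3)x - 18754/27

the result is g(x) = 32x^3 - 256x^2 + (2140/3)x - 18754/27


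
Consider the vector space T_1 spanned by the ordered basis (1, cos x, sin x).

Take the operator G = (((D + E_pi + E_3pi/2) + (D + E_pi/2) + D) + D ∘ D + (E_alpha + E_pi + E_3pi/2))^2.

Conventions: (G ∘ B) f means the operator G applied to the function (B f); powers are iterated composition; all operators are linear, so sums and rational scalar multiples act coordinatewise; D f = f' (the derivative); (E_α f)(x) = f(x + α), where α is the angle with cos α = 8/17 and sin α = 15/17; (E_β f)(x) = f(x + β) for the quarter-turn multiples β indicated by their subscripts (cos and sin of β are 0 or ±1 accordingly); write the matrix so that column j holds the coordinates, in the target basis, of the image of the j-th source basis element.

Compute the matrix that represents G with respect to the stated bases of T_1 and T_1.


image of 1: 36
image of cos x: -(552/289)cos x + (4214/289)sin x
image of sin x: -(4214/289)cos x - (552/289)sin x
each image's coordinates form column j of the matrix

the matrix is [[36, 0, 0]; [0, -552/289, -4214/289]; [0, 4214/289, -552/289]] (rows listed top to bottom)


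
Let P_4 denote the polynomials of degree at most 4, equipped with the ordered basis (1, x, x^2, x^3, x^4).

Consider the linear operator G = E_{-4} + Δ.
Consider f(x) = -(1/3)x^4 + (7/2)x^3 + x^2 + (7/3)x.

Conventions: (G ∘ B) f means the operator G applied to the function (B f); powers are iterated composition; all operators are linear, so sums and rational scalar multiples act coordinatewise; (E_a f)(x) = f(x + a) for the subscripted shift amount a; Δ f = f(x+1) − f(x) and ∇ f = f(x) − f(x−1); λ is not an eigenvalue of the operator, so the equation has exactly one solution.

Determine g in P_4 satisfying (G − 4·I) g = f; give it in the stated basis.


the image equals g(x) = (1/9)x^4 - (29/18)x^3 + (149/18)x^2 - (973/18)x + 7793/54

write g with unknown coordinates in the stated basis and equate coefficients in (G − 4·I) g = f
solving from the highest basis element down gives g = (1/9)x^4 - (29/18)x^3 + (149/18)x^2 - (973/18)x + 7793/54
check: G g = (1/9)x^4 - (53/18)x^3 + (307/9)x^2 - (1925/9)x + 15586/27
so G g − 4·g = -(1/3)x^4 + (7/2)x^3 + x^2 + (7/3)x = f ✓


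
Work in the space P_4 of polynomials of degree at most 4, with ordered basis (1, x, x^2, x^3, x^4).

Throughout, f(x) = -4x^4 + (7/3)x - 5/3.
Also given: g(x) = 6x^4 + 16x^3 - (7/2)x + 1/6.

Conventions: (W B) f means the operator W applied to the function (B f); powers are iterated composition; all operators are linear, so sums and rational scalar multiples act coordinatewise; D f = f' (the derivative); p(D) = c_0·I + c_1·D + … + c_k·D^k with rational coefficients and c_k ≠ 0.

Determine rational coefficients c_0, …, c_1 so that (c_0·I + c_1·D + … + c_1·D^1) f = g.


D^0 f = -4x^4 + (7/3)x - 5/3
D^1 f = -16x^3 + 7/3
matching coefficients of g against c_0 f + c_1 Df + … from the top degree down determines the c_i
solution: c_0 = -3/2, c_1 = -1

c_0 = -3/2, c_1 = -1


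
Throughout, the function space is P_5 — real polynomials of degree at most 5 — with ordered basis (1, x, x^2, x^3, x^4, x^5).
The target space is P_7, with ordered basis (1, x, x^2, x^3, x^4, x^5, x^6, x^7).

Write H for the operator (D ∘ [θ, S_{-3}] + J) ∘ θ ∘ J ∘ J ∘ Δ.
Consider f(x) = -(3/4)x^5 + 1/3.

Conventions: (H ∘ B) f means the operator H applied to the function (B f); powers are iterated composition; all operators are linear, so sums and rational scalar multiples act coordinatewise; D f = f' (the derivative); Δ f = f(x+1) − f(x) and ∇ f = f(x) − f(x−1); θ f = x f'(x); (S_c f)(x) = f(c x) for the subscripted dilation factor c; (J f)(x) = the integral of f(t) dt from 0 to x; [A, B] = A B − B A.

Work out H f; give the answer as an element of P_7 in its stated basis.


the image equals g(x) = -(3/28)x^7 - (5/16)x^6 - (1/2)x^5 - (15/32)x^4 - (1/4)x^3

Δ f = -(15/4)x^4 - (15/2)x^3 - (15/2)x^2 - (15/4)x - 3/4
J Δ f = -(3/4)x^5 - (15/8)x^4 - (5/2)x^3 - (15/8)x^2 - (3/4)x
J (J ∘ Δ) f = -(1/8)x^6 - (3/8)x^5 - (5/8)x^4 - (5/8)x^3 - (3/8)x^2
θ J (J ∘ Δ) f = -(3/4)x^6 - (15/8)x^5 - (5/2)x^4 - (15/8)x^3 - (3/4)x^2
S_{-3} (θ ∘ J) (J ∘ Δ) f = -(2187/4)x^6 + (3645/8)x^5 - (405/2)x^4 + (405/8)x^3 - (27/4)x^2
θ S_{-3} (θ ∘ J) (J ∘ Δ) f = -(6561/2)x^6 + (18225/8)x^5 - 810x^4 + (1215/8)x^3 - (27/2)x^2
θ (θ ∘ J) (J ∘ Δ) f = -(9/2)x^6 - (75/8)x^5 - 10x^4 - (45/8)x^3 - (3/2)x^2
S_{-3} θ (θ ∘ J) (J ∘ Δ) f = -(6561/2)x^6 + (18225/8)x^5 - 810x^4 + (1215/8)x^3 - (27/2)x^2
[θ, S_{-3}] (θ ∘ J) (J ∘ Δ) f = 0
D [θ, S_{-3}] (θ ∘ J) (J ∘ Δ) f = 0
J (θ ∘ J) (J ∘ Δ) f = -(3/28)x^7 - (5/16)x^6 - (1/2)x^5 - (15/32)x^4 - (1/4)x^3
(D ∘ [θ, S_{-3}] + J) (θ ∘ J) (J ∘ Δ) f = -(3/28)x^7 - (5/16)x^6 - (1/2)x^5 - (15/32)x^4 - (1/4)x^3


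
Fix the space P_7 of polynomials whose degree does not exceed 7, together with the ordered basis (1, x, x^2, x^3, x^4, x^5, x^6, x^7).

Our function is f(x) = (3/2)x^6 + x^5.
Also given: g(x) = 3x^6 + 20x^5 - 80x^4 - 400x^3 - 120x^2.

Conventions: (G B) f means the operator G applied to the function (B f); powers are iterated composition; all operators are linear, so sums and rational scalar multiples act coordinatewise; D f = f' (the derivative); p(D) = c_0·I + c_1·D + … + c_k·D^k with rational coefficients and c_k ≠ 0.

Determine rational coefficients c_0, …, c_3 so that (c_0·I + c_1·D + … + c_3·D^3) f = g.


p(D) = 2·I + 2·D − 2·D^2 − 2·D^3, i.e. c_0 = 2, c_1 = 2, c_2 = -2, c_3 = -2

D^0 f = (3/2)x^6 + x^5
D^1 f = 9x^5 + 5x^4
D^2 f = 45x^4 + 20x^3
D^3 f = 180x^3 + 60x^2
matching coefficients of g against c_0 f + c_1 Df + … from the top degree down determines the c_i
solution: c_0 = 2, c_1 = 2, c_2 = -2, c_3 = -2


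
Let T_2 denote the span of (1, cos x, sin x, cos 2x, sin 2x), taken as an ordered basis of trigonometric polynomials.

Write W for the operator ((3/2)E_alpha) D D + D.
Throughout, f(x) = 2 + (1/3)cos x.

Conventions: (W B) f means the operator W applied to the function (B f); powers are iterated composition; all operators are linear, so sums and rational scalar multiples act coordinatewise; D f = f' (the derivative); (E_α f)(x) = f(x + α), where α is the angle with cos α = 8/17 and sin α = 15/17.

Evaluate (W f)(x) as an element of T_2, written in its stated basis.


D f = -(1/3)sin x
D D f = -(1/3)cos x
E_alpha (D D) f = -(8/51)cos x + (5/17)sin x
((3/2)E_alpha) (D D) f = -(4/17)cos x + (15/34)sin x
D f = -(1/3)sin x
(((3/2)E_alpha) D D + D) f = -(4/17)cos x + (11/102)sin x

the image equals g(x) = -(4/17)cos x + (11/102)sin x


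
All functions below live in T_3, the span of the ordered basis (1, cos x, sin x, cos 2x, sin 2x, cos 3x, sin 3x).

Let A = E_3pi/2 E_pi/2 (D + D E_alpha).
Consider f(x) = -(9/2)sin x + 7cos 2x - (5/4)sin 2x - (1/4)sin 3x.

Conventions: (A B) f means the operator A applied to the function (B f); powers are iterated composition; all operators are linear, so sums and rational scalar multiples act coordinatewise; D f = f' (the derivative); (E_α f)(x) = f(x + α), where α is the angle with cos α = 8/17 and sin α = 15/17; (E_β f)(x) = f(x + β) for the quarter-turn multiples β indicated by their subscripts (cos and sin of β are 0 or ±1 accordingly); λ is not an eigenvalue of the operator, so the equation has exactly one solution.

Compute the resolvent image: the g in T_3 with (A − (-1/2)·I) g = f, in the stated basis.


the result is g(x) = (450/157)cos x + (117/157)sin x - (8114/2465)cos 2x + (17691/4930)sin 2x + (75/12653)cos 3x - (7883/25306)sin 3x

write g with unknown coordinates in the stated basis and equate coefficients in (A − (-1/2)·I) g = f
solving from the highest basis element down gives g = (450/157)cos x + (117/157)sin x - (8114/2465)cos 2x + (17691/4930)sin 2x + (75/12653)cos 3x - (7883/25306)sin 3x
check: A g = -(225/157)cos x - (765/157)sin x + (21312/2465)cos 2x - (7504/2465)sin 2x - (75/25306)cos 3x - (2385/25306)sin 3x
so A g − (-1/2)·g = -(9/2)sin x + 7cos 2x - (5/4)sin 2x - (1/4)sin 3x = f ✓


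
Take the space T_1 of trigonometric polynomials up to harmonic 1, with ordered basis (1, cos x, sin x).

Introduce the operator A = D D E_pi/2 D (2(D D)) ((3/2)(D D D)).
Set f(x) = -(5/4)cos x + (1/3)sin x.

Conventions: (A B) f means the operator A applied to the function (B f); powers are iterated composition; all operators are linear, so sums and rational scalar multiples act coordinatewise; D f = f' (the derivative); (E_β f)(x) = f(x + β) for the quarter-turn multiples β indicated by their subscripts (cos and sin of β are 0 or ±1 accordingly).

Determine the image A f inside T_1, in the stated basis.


the result is g(x) = cos x + (15/4)sin x

D f = (1/3)cos x + (5/4)sin x
D D f = (5/4)cos x - (1/3)sin x
D D D f = -(1/3)cos x - (5/4)sin x
((3/2)(D D D)) f = -(1/2)cos x - (15/8)sin x
D ((3/2)(D D D)) f = -(15/8)cos x + (1/2)sin x
D D ((3/2)(D D D)) f = (1/2)cos x + (15/8)sin x
(2(D D)) ((3/2)(D D D)) f = cos x + (15/4)sin x
D (2(D D)) ((3/2)(D D D)) f = (15/4)cos x - sin x
E_pi/2 D (2(D D)) ((3/2)(D D D)) f = -cos x - (15/4)sin x
D E_pi/2 D (2(D D)) ((3/2)(D D D)) f = -(15/4)cos x + sin x
D (D E_pi/2 D) (2(D D)) ((3/2)(D D D)) f = cos x + (15/4)sin x


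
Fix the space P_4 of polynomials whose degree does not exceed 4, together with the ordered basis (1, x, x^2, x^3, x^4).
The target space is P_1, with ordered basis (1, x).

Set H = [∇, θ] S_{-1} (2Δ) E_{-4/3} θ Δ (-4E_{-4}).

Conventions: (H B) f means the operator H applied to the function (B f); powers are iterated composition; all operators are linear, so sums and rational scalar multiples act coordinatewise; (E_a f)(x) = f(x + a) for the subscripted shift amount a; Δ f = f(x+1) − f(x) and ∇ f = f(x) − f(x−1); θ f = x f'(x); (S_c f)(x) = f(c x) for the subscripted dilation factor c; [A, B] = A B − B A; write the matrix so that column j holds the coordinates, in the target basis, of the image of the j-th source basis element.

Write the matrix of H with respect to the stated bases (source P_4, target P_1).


image of 1: 0
image of x: 0
image of x^2: 0
image of x^3: 96
image of x^4: -576x - 1248
each image's coordinates form column j of the matrix

the matrix is [[0, 0, 0, 96, -1248]; [0, 0, 0, 0, -576]] (rows listed top to bottom)


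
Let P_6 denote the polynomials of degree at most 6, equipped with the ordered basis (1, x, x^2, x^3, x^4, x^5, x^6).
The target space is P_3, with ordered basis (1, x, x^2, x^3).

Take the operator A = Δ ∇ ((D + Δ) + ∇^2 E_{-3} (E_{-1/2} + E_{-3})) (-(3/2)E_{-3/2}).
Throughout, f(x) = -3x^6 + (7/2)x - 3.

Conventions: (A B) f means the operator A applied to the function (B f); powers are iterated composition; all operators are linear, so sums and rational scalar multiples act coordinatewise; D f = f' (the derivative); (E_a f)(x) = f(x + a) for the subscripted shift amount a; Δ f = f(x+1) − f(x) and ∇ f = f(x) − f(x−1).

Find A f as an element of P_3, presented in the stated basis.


the image equals g(x) = 1080x^3 - 810x^2 - 41040x + 346545/2

E_{-3/2} f = -3x^6 + 27x^5 - (405/4)x^4 + (405/2)x^3 - (3645/16)x^2 + (2243/16)x - 2715/64
(-(3/2)E_{-3/2}) f = (9/2)x^6 - (81/2)x^5 + (1215/8)x^4 - (1215/4)x^3 + (10935/32)x^2 - (6729/32)x + 8145/128
D (-(3/2)E_{-3/2}) f = 27x^5 - (405/2)x^4 + (1215/2)x^3 - (3645/4)x^2 + (10935/16)x - 6729/32
Δ (-(3/2)E_{-3/2}) f = 27x^5 - 135x^4 + (585/2)x^3 - (675/2)x^2 + (3267/16)x - 903/16
(D + Δ) (-(3/2)E_{-3/2}) f = 54x^5 - (675/2)x^4 + 900x^3 - (4995/4)x^2 + (7101/8)x - 8535/32
E_{-1/2} (-(3/2)E_{-3/2}) f = (9/2)x^6 - 54x^5 + 270x^4 - 720x^3 + 1080x^2 - (3477/4)x + 303
E_{-3} (-(3/2)E_{-3/2}) f = (9/2)x^6 - (243/2)x^5 + (10935/8)x^4 - (32805/4)x^3 + (885735/32)x^2 - (1594491/32)x + 4786569/128
(E_{-1/2} + E_{-3}) (-(3/2)E_{-3/2}) f = 9x^6 - (351/2)x^5 + (13095/8)x^4 - (35685/4)x^3 + (920295/32)x^2 - (1622307/32)x + 4825353/128
E_{-3} (E_{-1/2} + E_{-3}) (-(3/2)E_{-3/2}) f = 9x^6 - (675/2)x^5 + (43875/8)x^4 - (196875/4)x^3 + (8184375/32)x^2 - (23203461/32)x + 111525177/128
∇ E_{-3} (E_{-1/2} + E_{-3}) (-(3/2)E_{-3/2}) f = 54x^5 - (3645/2)x^4 + (50985/2)x^3 - (368145/2)x^2 + (10925739/16)x - 2071839/2
∇ ∇ E_{-3} (E_{-1/2} + E_{-3}) (-(3/2)E_{-3/2}) f = 270x^4 - 7830x^3 + (175905/2)x^2 - (904365/2)x + 14308803/16
((D + Δ) + ∇^2 E_{-3} (E_{-1/2} + E_{-3})) (-(3/2)E_{-3/2}) f = 54x^5 - (135/2)x^4 - 6930x^3 + (346815/4)x^2 - (3610359/8)x + 28609071/32
∇ ((D + Δ) + ∇^2 E_{-3} (E_{-1/2} + E_{-3})) (-(3/2)E_{-3/2}) f = 270x^4 - 810x^3 - 19845x^2 + (387315/2)x - 4358457/8
Δ ∇ ((D + Δ) + ∇^2 E_{-3} (E_{-1/2} + E_{-3})) (-(3/2)E_{-3/2}) f = 1080x^3 - 810x^2 - 41040x + 346545/2


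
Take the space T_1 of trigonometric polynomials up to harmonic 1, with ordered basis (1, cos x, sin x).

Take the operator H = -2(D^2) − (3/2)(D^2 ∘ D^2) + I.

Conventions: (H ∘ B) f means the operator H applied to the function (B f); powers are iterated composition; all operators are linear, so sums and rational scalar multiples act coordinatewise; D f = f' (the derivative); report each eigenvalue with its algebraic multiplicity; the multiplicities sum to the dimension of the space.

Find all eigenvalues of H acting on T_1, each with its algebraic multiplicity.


image of 1: 1
image of cos x: (3/2)cos x
image of sin x: (3/2)sin x
the matrix is diagonal; its diagonal is (1, 3/2, 3/2)
for a triangular matrix the eigenvalues are the diagonal entries, with algebraic multiplicity their repetition count

λ = 1 (multiplicity 1), λ = 3/2 (multiplicity 2)


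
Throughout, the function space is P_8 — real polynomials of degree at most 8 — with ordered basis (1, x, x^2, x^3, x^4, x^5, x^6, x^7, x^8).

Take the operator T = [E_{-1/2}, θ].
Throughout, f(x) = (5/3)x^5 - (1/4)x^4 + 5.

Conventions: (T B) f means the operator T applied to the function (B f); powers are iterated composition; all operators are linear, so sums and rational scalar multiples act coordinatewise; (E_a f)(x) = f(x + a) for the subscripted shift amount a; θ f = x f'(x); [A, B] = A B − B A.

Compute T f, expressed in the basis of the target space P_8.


the result is g(x) = -(25/6)x^4 + (53/6)x^3 - 7x^2 + (59/24)x - 31/96

θ f = (25/3)x^5 - x^4
E_{-1/2} θ f = (25/3)x^5 - (131/6)x^4 + (137/6)x^3 - (143/12)x^2 + (149/48)x - 31/96
E_{-1/2} f = (5/3)x^5 - (53/12)x^4 + (14/3)x^3 - (59/24)x^2 + (31/48)x + 947/192
θ E_{-1/2} f = (25/3)x^5 - (53/3)x^4 + 14x^3 - (59/12)x^2 + (31/48)x
[E_{-1/2}, θ] f = -(25/6)x^4 + (53/6)x^3 - 7x^2 + (59/24)x - 31/96


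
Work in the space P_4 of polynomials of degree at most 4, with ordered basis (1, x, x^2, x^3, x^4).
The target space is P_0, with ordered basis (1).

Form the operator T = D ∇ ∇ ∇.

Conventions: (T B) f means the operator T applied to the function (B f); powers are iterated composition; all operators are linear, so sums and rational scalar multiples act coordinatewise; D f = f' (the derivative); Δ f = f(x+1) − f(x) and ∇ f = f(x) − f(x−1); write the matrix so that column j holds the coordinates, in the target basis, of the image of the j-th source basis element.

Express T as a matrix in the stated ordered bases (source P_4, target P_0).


the matrix is [[0, 0, 0, 0, 24]] (rows listed top to bottom)

image of 1: 0
image of x: 0
image of x^2: 0
image of x^3: 0
image of x^4: 24
each image's coordinates form column j of the matrix


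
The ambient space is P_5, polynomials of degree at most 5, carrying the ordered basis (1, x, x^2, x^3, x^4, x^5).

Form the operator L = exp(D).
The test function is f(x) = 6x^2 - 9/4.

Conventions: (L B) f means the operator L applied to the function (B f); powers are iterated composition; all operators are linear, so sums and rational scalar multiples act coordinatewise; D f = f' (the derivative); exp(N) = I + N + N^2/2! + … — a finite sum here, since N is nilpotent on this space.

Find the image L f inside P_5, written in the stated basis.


the image equals g(x) = 6x^2 + 12x + 15/4

order-1 term: 12x
order-2 term: 6
the series for exp(D) f terminates at order 2
exp(D) f = 6x^2 + 12x + 15/4


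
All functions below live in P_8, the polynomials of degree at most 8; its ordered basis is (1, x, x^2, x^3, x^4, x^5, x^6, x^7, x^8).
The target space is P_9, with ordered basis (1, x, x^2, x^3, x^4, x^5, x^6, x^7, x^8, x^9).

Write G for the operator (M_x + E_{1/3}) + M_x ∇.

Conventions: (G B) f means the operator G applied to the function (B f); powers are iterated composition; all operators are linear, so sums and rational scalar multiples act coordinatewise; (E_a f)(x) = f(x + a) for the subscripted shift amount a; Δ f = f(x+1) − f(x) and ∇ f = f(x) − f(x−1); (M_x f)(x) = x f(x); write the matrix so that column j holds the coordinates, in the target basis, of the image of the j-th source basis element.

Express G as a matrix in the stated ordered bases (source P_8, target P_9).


image of 1: x + 1
image of x: x^2 + 2x + 1/3
image of x^2: x^3 + 3x^2 - (1/3)x + 1/9
image of x^3: x^4 + 4x^3 - 2x^2 + (4/3)x + 1/27
image of x^4: x^5 + 5x^4 - (14/3)x^3 + (14/3)x^2 - (23/27)x + 1/81
image of x^5: x^6 + 6x^5 - (25/3)x^4 + (100/9)x^3 - (125/27)x^2 + (86/81)x + 1/243
image of x^6: x^7 + 7x^6 - 13x^5 + (65/3)x^4 - (385/27)x^3 + (167/27)x^2 - (79/81)x + 1/729
image of x^7: x^8 + 8x^7 - (56/3)x^6 + (112/3)x^5 - (910/27)x^4 + (1736/81)x^3 - (560/81)x^2 + (736/729)x + 1/2187
image of x^8: x^9 + 9x^8 - (76/3)x^7 + (532/9)x^6 - (1834/27)x^5 + (4606/81)x^4 - (6748/243)x^3 + (5860/729)x^2 - (2179/2187)x + 1/6561
each image's coordinates form column j of the matrix

the matrix is [[1, 1/3, 1/9, 1/27, 1/81, 1/243, 1/729, 1/2187, 1/6561]; [1, 2, -1/3, 4/3, -23/27, 86/81, -79/81, 736/729, -2179/2187]; [0, 1, 3, -2, 14/3, -125/27, 167/27, -560/81, 5860/729]; [0, 0, 1, 4, -14/3, 100/9, -385/27, 1736/81, -6748/243]; [0, 0, 0, 1, 5, -25/3, 65/3, -910/27, 4606/81]; [0, 0, 0, 0, 1, 6, -13, 112/3, -1834/27]; [0, 0, 0, 0, 0, 1, 7, -56/3, 532/9]; [0, 0, 0, 0, 0, 0, 1, 8, -76/3]; [0, 0, 0, 0, 0, 0, 0, 1, 9]; [0, 0, 0, 0, 0, 0, 0, 0, 1]] (rows listed top to bottom)


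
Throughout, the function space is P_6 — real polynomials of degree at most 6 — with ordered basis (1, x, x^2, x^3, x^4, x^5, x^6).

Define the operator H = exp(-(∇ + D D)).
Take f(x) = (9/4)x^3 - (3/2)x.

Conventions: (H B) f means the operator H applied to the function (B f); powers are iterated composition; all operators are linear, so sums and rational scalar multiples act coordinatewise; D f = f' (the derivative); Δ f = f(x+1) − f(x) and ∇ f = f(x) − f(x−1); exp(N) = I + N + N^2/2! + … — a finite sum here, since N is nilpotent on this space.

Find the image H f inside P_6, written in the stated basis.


the image equals g(x) = (9/4)x^3 - (27/4)x^2 - (3/2)x + 15/4

order-1 term: -(27/4)x^2 - (27/4)x - 3/4
order-2 term: (27/4)x + 27/4
order-3 term: -9/4
the series for exp(-(∇ + D D)) f terminates at order 3
exp(-(∇ + D D)) f = (9/4)x^3 - (27/4)x^2 - (3/2)x + 15/4


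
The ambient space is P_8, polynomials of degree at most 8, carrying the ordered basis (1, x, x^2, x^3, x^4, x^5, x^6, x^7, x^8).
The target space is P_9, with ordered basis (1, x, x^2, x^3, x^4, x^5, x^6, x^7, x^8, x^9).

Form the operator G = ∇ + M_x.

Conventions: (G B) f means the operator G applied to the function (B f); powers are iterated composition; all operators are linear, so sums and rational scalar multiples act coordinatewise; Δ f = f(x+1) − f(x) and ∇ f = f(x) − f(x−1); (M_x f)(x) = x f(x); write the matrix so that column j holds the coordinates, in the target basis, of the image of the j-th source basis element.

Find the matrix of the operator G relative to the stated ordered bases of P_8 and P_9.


image of 1: x
image of x: x^2 + 1
image of x^2: x^3 + 2x - 1
image of x^3: x^4 + 3x^2 - 3x + 1
image of x^4: x^5 + 4x^3 - 6x^2 + 4x - 1
image of x^5: x^6 + 5x^4 - 10x^3 + 10x^2 - 5x + 1
image of x^6: x^7 + 6x^5 - 15x^4 + 20x^3 - 15x^2 + 6x - 1
image of x^7: x^8 + 7x^6 - 21x^5 + 35x^4 - 35x^3 + 21x^2 - 7x + 1
image of x^8: x^9 + 8x^7 - 28x^6 + 56x^5 - 70x^4 + 56x^3 - 28x^2 + 8x - 1
each image's coordinates form column j of the matrix

the matrix is [[0, 1, -1, 1, -1, 1, -1, 1, -1]; [1, 0, 2, -3, 4, -5, 6, -7, 8]; [0, 1, 0, 3, -6, 10, -15, 21, -28]; [0, 0, 1, 0, 4, -10, 20, -35, 56]; [0, 0, 0, 1, 0, 5, -15, 35, -70]; [0, 0, 0, 0, 1, 0, 6, -21, 56]; [0, 0, 0, 0, 0, 1, 0, 7, -28]; [0, 0, 0, 0, 0, 0, 1, 0, 8]; [0, 0, 0, 0, 0, 0, 0, 1, 0]; [0, 0, 0, 0, 0, 0, 0, 0, 1]] (rows listed top to bottom)


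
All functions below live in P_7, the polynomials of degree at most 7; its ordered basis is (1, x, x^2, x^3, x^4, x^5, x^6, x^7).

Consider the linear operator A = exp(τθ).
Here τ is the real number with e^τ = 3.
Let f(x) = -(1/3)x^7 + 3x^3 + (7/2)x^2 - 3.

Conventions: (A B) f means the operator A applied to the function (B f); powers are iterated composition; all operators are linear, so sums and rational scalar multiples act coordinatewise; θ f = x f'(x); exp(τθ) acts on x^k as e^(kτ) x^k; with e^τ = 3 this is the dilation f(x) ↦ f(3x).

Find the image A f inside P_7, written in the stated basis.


exp(τθ) x^k = e^(kτ) x^k; with e^τ = 3 this sends x^k to 3^k x^k
x^2 ↦ 9 x^2
x^3 ↦ 27 x^3
x^7 ↦ 2187 x^7
applying this coordinatewise to f: exp(τθ) f = -729x^7 + 81x^3 + (63/2)x^2 - 3

the image equals g(x) = -729x^7 + 81x^3 + (63/2)x^2 - 3


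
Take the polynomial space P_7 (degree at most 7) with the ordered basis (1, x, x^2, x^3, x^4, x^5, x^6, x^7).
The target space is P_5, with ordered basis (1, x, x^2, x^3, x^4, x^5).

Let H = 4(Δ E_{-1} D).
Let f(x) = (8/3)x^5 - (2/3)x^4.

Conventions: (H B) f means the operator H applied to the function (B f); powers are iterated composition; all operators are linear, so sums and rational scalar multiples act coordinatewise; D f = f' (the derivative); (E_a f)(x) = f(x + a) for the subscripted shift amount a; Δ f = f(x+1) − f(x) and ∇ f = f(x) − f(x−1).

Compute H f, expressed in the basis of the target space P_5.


D f = (40/3)x^4 - (8/3)x^3
E_{-1} D f = (40/3)x^4 - 56x^3 + 88x^2 - (184/3)x + 16
Δ E_{-1} D f = (160/3)x^3 - 88x^2 + (184/3)x - 16
(4(Δ E_{-1} D)) f = (640/3)x^3 - 352x^2 + (736/3)x - 64

g(x) = (640/3)x^3 - 352x^2 + (736/3)x - 64


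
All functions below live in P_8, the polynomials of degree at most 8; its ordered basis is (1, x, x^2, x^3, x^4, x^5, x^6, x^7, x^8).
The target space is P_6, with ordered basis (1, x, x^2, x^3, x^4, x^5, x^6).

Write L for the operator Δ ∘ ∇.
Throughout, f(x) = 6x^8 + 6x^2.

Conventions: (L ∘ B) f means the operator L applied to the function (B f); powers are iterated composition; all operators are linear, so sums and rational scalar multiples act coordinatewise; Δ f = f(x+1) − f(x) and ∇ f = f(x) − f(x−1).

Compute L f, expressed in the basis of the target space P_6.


the result is g(x) = 336x^6 + 840x^4 + 336x^2 + 24

∇ f = 48x^7 - 168x^6 + 336x^5 - 420x^4 + 336x^3 - 168x^2 + 60x - 12
Δ ∇ f = 336x^6 + 840x^4 + 336x^2 + 24


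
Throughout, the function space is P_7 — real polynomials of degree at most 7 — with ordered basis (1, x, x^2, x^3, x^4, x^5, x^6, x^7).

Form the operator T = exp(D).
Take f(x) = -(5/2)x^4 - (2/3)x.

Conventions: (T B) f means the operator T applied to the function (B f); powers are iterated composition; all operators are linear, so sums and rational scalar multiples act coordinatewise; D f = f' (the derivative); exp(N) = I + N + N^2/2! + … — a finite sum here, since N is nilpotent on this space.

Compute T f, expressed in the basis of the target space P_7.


the result is g(x) = -(5/2)x^4 - 10x^3 - 15x^2 - (32/3)x - 19/6

order-1 term: -10x^3 - 2/3
order-2 term: -15x^2
order-3 term: -10x
order-4 term: -5/2
the series for exp(D) f terminates at order 4
exp(D) f = -(5/2)x^4 - 10x^3 - 15x^2 - (32/3)x - 19/6


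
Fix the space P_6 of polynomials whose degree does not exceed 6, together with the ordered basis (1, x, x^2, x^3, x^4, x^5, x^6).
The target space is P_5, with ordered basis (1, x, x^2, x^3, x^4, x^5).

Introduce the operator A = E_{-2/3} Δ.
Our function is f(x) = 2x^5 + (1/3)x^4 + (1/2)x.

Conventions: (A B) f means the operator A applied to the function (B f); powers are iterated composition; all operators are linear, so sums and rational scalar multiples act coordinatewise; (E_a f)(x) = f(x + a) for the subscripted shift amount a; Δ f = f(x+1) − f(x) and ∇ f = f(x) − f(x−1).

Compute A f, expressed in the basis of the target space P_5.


Δ f = 10x^4 + (64/3)x^3 + 22x^2 + (34/3)x + 17/6
E_{-2/3} Δ f = 10x^4 - (16/3)x^3 + 6x^2 - (38/27)x + 115/162

the image equals g(x) = 10x^4 - (16/3)x^3 + 6x^2 - (38/27)x + 115/162


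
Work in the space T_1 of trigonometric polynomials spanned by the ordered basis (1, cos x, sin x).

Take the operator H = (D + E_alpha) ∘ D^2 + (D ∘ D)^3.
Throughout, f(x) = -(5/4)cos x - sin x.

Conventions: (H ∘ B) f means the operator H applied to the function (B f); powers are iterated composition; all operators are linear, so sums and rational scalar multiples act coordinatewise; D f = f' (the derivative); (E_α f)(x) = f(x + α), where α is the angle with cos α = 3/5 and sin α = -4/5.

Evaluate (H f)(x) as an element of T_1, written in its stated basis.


the result is g(x) = (11/5)cos x + (27/20)sin x

D f = -cos x + (5/4)sin x
D D f = (5/4)cos x + sin x
D D^2 f = cos x - (5/4)sin x
E_alpha D^2 f = -(1/20)cos x + (8/5)sin x
(D + E_alpha) D^2 f = (19/20)cos x + (7/20)sin x
D f = -cos x + (5/4)sin x
D D f = (5/4)cos x + sin x
D (D ∘ D) f = cos x - (5/4)sin x
D D (D ∘ D) f = -(5/4)cos x - sin x
D (D ∘ D) (D ∘ D) f = -cos x + (5/4)sin x
D D (D ∘ D) (D ∘ D) f = (5/4)cos x + sin x
((D + E_alpha) ∘ D^2 + (D ∘ D)^3) f = (11/5)cos x + (27/20)sin x


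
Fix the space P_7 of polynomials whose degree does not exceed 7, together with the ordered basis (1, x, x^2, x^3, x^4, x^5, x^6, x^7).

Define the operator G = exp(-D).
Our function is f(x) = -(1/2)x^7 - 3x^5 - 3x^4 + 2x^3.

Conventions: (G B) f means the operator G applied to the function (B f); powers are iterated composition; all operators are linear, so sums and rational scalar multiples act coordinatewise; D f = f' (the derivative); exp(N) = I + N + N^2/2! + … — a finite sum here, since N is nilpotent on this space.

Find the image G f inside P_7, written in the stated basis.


g(x) = -(1/2)x^7 + (7/2)x^6 - (27/2)x^5 + (59/2)x^4 - (67/2)x^3 + (33/2)x^2 - (1/2)x - 3/2

order-1 term: (7/2)x^6 + 15x^4 + 12x^3 - 6x^2
order-2 term: -(21/2)x^5 - 30x^3 - 18x^2 + 6x
order-3 term: (35/2)x^4 + 30x^2 + 12x - 2
order-4 term: -(35/2)x^3 - 15x - 3
order-5 term: (21/2)x^2 + 3
order-6 term: -(7/2)x
order-7 term: 1/2
the series for exp(-D) f terminates at order 7
exp(-D) f = -(1/2)x^7 + (7/2)x^6 - (27/2)x^5 + (59/2)x^4 - (67/2)x^3 + (33/2)x^2 - (1/2)x - 3/2


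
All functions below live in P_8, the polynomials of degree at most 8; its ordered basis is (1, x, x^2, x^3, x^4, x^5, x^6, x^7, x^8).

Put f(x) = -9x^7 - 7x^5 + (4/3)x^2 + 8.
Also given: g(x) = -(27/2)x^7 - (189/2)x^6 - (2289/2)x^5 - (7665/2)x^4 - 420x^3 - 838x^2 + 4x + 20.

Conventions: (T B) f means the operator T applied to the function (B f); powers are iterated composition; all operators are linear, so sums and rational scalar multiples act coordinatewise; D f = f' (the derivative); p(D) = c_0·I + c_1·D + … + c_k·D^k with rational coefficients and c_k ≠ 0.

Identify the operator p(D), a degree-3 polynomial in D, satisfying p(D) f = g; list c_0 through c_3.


D^0 f = -9x^7 - 7x^5 + (4/3)x^2 + 8
D^1 f = -63x^6 - 35x^4 + (8/3)x
D^2 f = -378x^5 - 140x^3 + 8/3
D^3 f = -1890x^4 - 420x^2
matching coefficients of g against c_0 f + c_1 Df + … from the top degree down determines the c_i
solution: c_0 = 3/2, c_1 = 3/2, c_2 = 3, c_3 = 2

p(D) = (3/2)·I + (3/2)·D + 3·D^2 + 2·D^3, i.e. c_0 = 3/2, c_1 = 3/2, c_2 = 3, c_3 = 2


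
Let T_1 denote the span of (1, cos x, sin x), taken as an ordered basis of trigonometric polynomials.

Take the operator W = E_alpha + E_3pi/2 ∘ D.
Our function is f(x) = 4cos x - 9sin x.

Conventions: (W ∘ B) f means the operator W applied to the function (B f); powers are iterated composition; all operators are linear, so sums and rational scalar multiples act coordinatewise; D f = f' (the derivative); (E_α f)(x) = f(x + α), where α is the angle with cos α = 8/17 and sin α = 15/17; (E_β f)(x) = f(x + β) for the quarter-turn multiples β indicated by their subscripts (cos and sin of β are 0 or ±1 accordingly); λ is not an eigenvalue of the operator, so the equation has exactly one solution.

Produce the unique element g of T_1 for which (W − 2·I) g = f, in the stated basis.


write g with unknown coordinates in the stated basis and equate coefficients in (W − 2·I) g = f
solving from the highest basis element down gives g = (11/2)cos x + (47/6)sin x
check: W g = 15cos x + (20/3)sin x
so W g − 2·g = 4cos x - 9sin x = f ✓

g(x) = (11/2)cos x + (47/6)sin x


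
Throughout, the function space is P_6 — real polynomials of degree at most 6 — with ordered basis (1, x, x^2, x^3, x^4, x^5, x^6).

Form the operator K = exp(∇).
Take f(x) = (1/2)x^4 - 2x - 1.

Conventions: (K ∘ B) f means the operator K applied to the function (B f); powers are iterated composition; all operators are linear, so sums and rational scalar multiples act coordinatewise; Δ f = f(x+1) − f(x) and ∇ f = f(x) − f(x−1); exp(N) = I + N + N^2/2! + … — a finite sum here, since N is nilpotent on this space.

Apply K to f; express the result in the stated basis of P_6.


order-1 term: 2x^3 - 3x^2 + 2x - 5/2
order-2 term: 3x^2 - 6x + 7/2
order-3 term: 2x - 3
order-4 term: 1/2
the series for exp(∇) f terminates at order 4
exp(∇) f = (1/2)x^4 + 2x^3 - 4x - 5/2

the result is g(x) = (1/2)x^4 + 2x^3 - 4x - 5/2


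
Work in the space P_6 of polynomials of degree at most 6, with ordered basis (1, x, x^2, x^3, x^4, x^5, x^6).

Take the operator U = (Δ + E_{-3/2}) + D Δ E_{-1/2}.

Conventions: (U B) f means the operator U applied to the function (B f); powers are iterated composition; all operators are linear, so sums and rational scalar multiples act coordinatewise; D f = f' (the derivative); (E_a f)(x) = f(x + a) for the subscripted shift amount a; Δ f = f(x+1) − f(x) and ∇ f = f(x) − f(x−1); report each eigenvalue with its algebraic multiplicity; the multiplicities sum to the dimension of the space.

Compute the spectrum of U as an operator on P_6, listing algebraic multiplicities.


image of 1: 1
image of x: x - 1/2
image of x^2: x^2 - x + 21/4
image of x^3: x^3 - (3/2)x^2 + (63/4)x - 19/8
image of x^4: x^4 - 2x^3 + (63/2)x^2 - (19/2)x + 113/16
image of x^5: x^5 - (5/2)x^4 + (105/2)x^3 - (95/4)x^2 + (565/16)x - 211/32
image of x^6: x^6 - 3x^5 + (315/4)x^4 - (95/2)x^3 + (1695/16)x^2 - (633/16)x + 817/64
the matrix is upper triangular; its diagonal is (1, 1, 1, 1, 1, 1, 1)
for a triangular matrix the eigenvalues are the diagonal entries, with algebraic multiplicity their repetition count

λ = 1 (multiplicity 7)


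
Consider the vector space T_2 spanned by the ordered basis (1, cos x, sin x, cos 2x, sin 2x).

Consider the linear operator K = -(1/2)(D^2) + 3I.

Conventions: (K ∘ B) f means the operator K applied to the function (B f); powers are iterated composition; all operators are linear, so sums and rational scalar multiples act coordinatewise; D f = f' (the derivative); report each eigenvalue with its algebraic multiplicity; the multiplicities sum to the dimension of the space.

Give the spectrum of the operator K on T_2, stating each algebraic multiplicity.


λ = 3 (multiplicity 1), λ = 7/2 (multiplicity 2), λ = 5 (multiplicity 2)

image of 1: 3
image of cos x: (7/2)cos x
image of sin x: (7/2)sin x
image of cos 2x: 5cos 2x
image of sin 2x: 5sin 2x
the matrix is diagonal; its diagonal is (3, 7/2, 7/2, 5, 5)
for a triangular matrix the eigenvalues are the diagonal entries, with algebraic multiplicity their repetition count


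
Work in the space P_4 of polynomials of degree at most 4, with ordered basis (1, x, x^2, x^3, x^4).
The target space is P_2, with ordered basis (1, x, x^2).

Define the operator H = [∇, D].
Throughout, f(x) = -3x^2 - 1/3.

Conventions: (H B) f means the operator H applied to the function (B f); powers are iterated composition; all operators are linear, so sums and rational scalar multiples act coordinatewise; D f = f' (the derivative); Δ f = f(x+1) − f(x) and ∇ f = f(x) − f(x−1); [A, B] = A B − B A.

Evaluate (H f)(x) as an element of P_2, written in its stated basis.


D f = -6x
∇ D f = -6
∇ f = -6x + 3
D ∇ f = -6
[∇, D] f = 0

the result is g(x) = 0


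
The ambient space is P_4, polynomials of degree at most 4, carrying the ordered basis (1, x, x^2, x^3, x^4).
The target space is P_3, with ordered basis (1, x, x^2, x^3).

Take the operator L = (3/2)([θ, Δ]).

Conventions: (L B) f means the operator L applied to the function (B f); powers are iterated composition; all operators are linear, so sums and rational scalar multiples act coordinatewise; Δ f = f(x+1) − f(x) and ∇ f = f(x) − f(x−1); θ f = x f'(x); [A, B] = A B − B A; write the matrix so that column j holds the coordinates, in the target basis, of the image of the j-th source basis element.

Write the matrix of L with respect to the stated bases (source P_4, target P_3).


image of 1: 0
image of x: -3/2
image of x^2: -3x - 3
image of x^3: -(9/2)x^2 - 9x - 9/2
image of x^4: -6x^3 - 18x^2 - 18x - 6
each image's coordinates form column j of the matrix

the matrix is [[0, -3/2, -3, -9/2, -6]; [0, 0, -3, -9, -18]; [0, 0, 0, -9/2, -18]; [0, 0, 0, 0, -6]] (rows listed top to bottom)


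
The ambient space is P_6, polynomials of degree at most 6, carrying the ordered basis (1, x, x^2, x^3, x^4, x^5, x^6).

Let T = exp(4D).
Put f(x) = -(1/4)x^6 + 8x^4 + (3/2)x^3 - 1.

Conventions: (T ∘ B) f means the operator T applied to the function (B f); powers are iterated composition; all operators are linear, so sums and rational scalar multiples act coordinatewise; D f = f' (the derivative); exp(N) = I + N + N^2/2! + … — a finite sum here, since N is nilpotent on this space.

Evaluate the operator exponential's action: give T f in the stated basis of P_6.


order-1 term: -6x^5 + 128x^3 + 18x^2
order-2 term: -60x^4 + 768x^2 + 72x
order-3 term: -320x^3 + 2048x + 96
order-4 term: -960x^2 + 2048
order-5 term: -1536x
order-6 term: -1024
the series for exp(4D) f terminates at order 6
exp(4D) f = -(1/4)x^6 - 6x^5 - 52x^4 - (381/2)x^3 - 174x^2 + 584x + 1119

the result is g(x) = -(1/4)x^6 - 6x^5 - 52x^4 - (381/2)x^3 - 174x^2 + 584x + 1119


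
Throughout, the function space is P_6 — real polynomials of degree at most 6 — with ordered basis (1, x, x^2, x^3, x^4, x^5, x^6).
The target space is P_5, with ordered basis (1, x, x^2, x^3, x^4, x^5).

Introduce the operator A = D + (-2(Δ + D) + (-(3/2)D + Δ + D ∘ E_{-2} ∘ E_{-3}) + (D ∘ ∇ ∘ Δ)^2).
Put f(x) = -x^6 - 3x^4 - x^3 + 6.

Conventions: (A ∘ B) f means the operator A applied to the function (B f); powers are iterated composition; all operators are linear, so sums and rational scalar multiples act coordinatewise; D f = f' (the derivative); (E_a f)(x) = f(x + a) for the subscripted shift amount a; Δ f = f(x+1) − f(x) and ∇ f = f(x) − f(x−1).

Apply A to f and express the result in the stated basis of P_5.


D f = -6x^5 - 12x^3 - 3x^2
Δ f = -6x^5 - 15x^4 - 32x^3 - 36x^2 - 21x - 5
D f = -6x^5 - 12x^3 - 3x^2
(Δ + D) f = -12x^5 - 15x^4 - 44x^3 - 39x^2 - 21x - 5
(-2(Δ + D)) f = 24x^5 + 30x^4 + 88x^3 + 78x^2 + 42x + 10
D f = -6x^5 - 12x^3 - 3x^2
(-(3/2)D) f = 9x^5 + 18x^3 + (9/2)x^2
Δ f = -6x^5 - 15x^4 - 32x^3 - 36x^2 - 21x - 5
E_{-3} f = -x^6 + 18x^5 - 138x^4 + 575x^3 - 1368x^2 + 1755x - 939
E_{-2} E_{-3} f = -x^6 + 30x^5 - 378x^4 + 2559x^3 - 9810x^2 + 20175x - 17369
D E_{-2} E_{-3} f = -6x^5 + 150x^4 - 1512x^3 + 7677x^2 - 19620x + 20175
(-(3/2)D + Δ + D ∘ E_{-2} ∘ E_{-3}) f = -3x^5 + 135x^4 - 1526x^3 + (15291/2)x^2 - 19641x + 20170
Δ f = -6x^5 - 15x^4 - 32x^3 - 36x^2 - 21x - 5
∇ Δ f = -30x^4 - 66x^2 - 6x - 8
D ∇ Δ f = -120x^3 - 132x - 6
Δ (D ∘ ∇ ∘ Δ) f = -360x^2 - 360x - 252
∇ Δ (D ∘ ∇ ∘ Δ) f = -720x
D ∇ Δ (D ∘ ∇ ∘ Δ) f = -720
(-2(Δ + D) + (-(3/2)D + Δ + D ∘ E_{-2} ∘ E_{-3}) + (D ∘ ∇ ∘ Δ)^2) f = 21x^5 + 165x^4 - 1438x^3 + (15447/2)x^2 - 19599x + 19460
(D + (-2(Δ + D) + (-(3/2)D + Δ + D ∘ E_{-2} ∘ E_{-3}) + (D ∘ ∇ ∘ Δ)^2)) f = 15x^5 + 165x^4 - 1450x^3 + (15441/2)x^2 - 19599x + 19460

the result is g(x) = 15x^5 + 165x^4 - 1450x^3 + (15441/2)x^2 - 19599x + 19460


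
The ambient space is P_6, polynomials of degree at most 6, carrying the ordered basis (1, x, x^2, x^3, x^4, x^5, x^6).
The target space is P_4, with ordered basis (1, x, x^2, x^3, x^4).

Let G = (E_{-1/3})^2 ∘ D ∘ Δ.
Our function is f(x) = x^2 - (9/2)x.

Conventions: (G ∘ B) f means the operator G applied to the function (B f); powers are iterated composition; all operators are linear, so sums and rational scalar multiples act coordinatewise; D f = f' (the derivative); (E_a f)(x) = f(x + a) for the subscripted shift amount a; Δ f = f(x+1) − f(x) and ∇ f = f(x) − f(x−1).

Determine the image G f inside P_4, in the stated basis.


Δ f = 2x - 7/2
D Δ f = 2
E_{-1/3} D Δ f = 2
E_{-1/3} E_{-1/3} D Δ f = 2

g(x) = 2
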